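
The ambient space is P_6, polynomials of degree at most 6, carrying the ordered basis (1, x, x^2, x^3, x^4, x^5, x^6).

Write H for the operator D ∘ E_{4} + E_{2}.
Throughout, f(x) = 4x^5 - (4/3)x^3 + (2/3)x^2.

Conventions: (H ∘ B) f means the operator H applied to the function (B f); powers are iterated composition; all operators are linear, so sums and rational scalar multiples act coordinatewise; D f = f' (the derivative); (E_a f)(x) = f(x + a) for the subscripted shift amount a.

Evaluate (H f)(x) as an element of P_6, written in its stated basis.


the image equals g(x) = 4x^5 + 60x^4 + (1436/3)x^3 + (6686/3)x^2 + 5396x + 15544/3

E_{4} f = 4x^5 + 80x^4 + (1916/3)x^3 + (7634/3)x^2 + (15184/3)x + 12064/3
D E_{4} f = 20x^4 + 320x^3 + 1916x^2 + (15268/3)x + 15184/3
E_{2} f = 4x^5 + 40x^4 + (476/3)x^3 + (938/3)x^2 + (920/3)x + 120
(D ∘ E_{4} + E_{2}) f = 4x^5 + 60x^4 + (1436/3)x^3 + (6686/3)x^2 + 5396x + 15544/3


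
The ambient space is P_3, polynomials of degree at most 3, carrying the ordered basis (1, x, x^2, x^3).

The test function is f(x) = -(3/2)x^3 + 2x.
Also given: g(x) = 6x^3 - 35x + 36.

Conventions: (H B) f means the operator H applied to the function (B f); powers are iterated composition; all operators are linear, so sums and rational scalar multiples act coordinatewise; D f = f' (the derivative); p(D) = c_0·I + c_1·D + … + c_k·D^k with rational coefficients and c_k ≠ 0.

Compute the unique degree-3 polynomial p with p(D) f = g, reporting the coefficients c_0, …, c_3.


D^0 f = -(3/2)x^3 + 2x
D^1 f = -(9/2)x^2 + 2
D^2 f = -9x
D^3 f = -9
matching coefficients of g against c_0 f + c_1 Df + … from the top degree down determines the c_i
solution: c_0 = -4, c_1 = 0, c_2 = 3, c_3 = -4

c_0 = -4, c_1 = 0, c_2 = 3, c_3 = -4


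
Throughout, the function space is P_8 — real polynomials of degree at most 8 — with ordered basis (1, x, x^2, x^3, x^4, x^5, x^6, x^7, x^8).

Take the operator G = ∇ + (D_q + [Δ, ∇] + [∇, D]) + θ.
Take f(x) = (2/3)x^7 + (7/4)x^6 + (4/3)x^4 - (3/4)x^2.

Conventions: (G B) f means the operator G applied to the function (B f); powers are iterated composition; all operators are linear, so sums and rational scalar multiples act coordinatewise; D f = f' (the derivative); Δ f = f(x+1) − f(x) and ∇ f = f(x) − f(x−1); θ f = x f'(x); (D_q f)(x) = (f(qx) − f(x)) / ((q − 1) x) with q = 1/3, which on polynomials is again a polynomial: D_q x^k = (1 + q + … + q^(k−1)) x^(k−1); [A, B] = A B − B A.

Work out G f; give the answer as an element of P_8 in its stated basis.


∇ f = (14/3)x^6 - (7/2)x^5 - (35/12)x^4 + 17x^3 - (81/4)x^2 + (29/3)x - 5/3
D_q f = (2186/2187)x^6 + (637/243)x^5 + (160/81)x^3 - x
∇ f = (14/3)x^6 - (7/2)x^5 - (35/12)x^4 + 17x^3 - (81/4)x^2 + (29/3)x - 5/3
Δ ∇ f = 28x^5 + (105/2)x^4 + (140/3)x^3 + (137/2)x^2 + (28/3)x + 14/3
Δ f = (14/3)x^6 + (49/2)x^5 + (595/12)x^4 + (191/3)x^3 + (193/4)x^2 + 19x + 3
∇ Δ f = 28x^5 + (105/2)x^4 + (140/3)x^3 + (137/2)x^2 + (28/3)x + 14/3
[Δ, ∇] f = 0
D f = (14/3)x^6 + (21/2)x^5 + (16/3)x^3 - (3/2)x
∇ D f = 28x^5 - (35/2)x^4 - (35/3)x^3 + 51x^2 - (81/2)x + 29/3
∇ f = (14/3)x^6 - (7/2)x^5 - (35/12)x^4 + 17x^3 - (81/4)x^2 + (29/3)x - 5/3
D ∇ f = 28x^5 - (35/2)x^4 - (35/3)x^3 + 51x^2 - (81/2)x + 29/3
[∇, D] f = 0
(D_q + [Δ, ∇] + [∇, D]) f = (2186/2187)x^6 + (637/243)x^5 + (160/81)x^3 - x
θ f = (14/3)x^7 + (21/2)x^6 + (16/3)x^4 - (3/2)x^2
(∇ + (D_q + [Δ, ∇] + [∇, D]) + θ) f = (14/3)x^7 + (70711/4374)x^6 - (427/486)x^5 + (29/12)x^4 + (1537/81)x^3 - (87/4)x^2 + (26/3)x - 5/3

g(x) = (14/3)x^7 + (70711/4374)x^6 - (427/486)x^5 + (29/12)x^4 + (1537/81)x^3 - (87/4)x^2 + (26/3)x - 5/3


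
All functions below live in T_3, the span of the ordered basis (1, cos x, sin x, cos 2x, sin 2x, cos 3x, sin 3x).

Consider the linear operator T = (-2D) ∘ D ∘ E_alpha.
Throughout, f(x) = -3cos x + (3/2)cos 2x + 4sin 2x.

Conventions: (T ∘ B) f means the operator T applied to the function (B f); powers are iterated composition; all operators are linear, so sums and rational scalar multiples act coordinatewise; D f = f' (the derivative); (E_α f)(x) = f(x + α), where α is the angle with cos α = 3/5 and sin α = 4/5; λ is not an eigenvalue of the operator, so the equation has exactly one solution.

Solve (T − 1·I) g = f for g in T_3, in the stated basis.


the image equals g(x) = -(3/13)cos x - (24/13)sin x - (593/1158)cos 2x - (4/193)sin 2x

write g with unknown coordinates in the stated basis and equate coefficients in (T − 1·I) g = f
solving from the highest basis element down gives g = -(3/13)cos x - (24/13)sin x - (593/1158)cos 2x - (4/193)sin 2x
check: T g = -(42/13)cos x - (24/13)sin x + (572/579)cos 2x + (768/193)sin 2x
so T g − 1·g = -3cos x + (3/2)cos 2x + 4sin 2x = f ✓


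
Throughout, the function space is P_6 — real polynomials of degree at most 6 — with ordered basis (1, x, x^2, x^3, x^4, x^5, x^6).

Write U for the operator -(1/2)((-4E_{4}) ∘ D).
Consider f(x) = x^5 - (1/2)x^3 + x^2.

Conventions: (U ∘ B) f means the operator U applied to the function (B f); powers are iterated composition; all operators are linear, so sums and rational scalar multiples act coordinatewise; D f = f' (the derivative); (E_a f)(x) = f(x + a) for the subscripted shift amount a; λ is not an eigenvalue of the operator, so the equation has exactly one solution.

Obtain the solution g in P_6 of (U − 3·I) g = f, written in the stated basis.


write g with unknown coordinates in the stated basis and equate coefficients in (U − 3·I) g = f
solving from the highest basis element down gives g = -(1/3)x^5 - (10/9)x^4 - (1111/54)x^3 - (4960/27)x^2 - (81064/81)x - 675392/243
check: U g = -(10/3)x^4 - (560/9)x^3 - (4951/9)x^2 - (81064/27)x - 675392/81
so U g − 3·g = x^5 - (1/2)x^3 + x^2 = f ✓

the image equals g(x) = -(1/3)x^5 - (10/9)x^4 - (1111/54)x^3 - (4960/27)x^2 - (81064/81)x - 675392/243


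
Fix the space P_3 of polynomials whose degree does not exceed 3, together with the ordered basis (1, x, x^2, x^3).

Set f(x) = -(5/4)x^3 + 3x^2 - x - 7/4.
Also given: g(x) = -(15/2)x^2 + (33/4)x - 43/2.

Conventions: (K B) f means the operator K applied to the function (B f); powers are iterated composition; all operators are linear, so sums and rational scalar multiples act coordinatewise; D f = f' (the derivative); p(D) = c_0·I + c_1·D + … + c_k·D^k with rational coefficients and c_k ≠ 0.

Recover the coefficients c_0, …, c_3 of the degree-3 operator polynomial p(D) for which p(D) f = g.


D^0 f = -(5/4)x^3 + 3x^2 - x - 7/4
D^1 f = -(15/4)x^2 + 6x - 1
D^2 f = -(15/2)x + 6
D^3 f = -15/2
matching coefficients of g against c_0 f + c_1 Df + … from the top degree down determines the c_i
solution: c_0 = 0, c_1 = 2, c_2 = 1/2, c_3 = 3

p(D) = 2·D + (1/2)·D^2 + 3·D^3, i.e. c_0 = 0, c_1 = 2, c_2 = 1/2, c_3 = 3


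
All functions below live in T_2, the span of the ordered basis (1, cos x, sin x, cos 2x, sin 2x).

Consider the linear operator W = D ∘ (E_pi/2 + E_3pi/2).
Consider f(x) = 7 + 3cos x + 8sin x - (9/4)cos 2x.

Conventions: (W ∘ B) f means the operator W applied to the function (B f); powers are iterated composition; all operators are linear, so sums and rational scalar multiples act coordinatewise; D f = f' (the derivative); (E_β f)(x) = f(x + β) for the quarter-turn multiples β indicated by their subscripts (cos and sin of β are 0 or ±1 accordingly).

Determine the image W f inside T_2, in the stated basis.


E_pi/2 f = 7 + 8cos x - 3sin x + (9/4)cos 2x
E_3pi/2 f = 7 - 8cos x + 3sin x + (9/4)cos 2x
(E_pi/2 + E_3pi/2) f = 14 + (9/2)cos 2x
D (E_pi/2 + E_3pi/2) f = -9sin 2x

the image equals g(x) = -9sin 2x


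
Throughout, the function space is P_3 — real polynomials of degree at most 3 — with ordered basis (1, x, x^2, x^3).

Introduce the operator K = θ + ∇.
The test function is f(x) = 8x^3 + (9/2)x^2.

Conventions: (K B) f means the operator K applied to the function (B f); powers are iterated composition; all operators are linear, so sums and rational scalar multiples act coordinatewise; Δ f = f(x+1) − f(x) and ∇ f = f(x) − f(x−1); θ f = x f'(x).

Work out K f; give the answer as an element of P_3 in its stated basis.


the image equals g(x) = 24x^3 + 33x^2 - 15x + 7/2

θ f = 24x^3 + 9x^2
∇ f = 24x^2 - 15x + 7/2
(θ + ∇) f = 24x^3 + 33x^2 - 15x + 7/2


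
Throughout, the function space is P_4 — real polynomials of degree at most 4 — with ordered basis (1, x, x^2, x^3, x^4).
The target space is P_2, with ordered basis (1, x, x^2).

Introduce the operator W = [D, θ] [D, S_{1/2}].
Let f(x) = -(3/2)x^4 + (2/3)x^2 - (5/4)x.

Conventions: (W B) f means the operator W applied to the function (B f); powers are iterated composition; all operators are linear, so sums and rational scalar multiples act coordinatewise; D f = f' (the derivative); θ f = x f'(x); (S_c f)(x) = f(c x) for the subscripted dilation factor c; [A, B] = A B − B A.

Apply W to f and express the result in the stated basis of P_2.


S_{1/2} f = -(3/32)x^4 + (1/6)x^2 - (5/8)x
D S_{1/2} f = -(3/8)x^3 + (1/3)x - 5/8
D f = -6x^3 + (4/3)x - 5/4
S_{1/2} D f = -(3/4)x^3 + (2/3)x - 5/4
[D, S_{1/2}] f = (3/8)x^3 - (1/3)x + 5/8
θ [D, S_{1/2}] f = (9/8)x^3 - (1/3)x
D θ [D, S_{1/2}] f = (27/8)x^2 - 1/3
D [D, S_{1/2}] f = (9/8)x^2 - 1/3
θ D [D, S_{1/2}] f = (9/4)x^2
[D, θ] [D, S_{1/2}] f = (9/8)x^2 - 1/3

the result is g(x) = (9/8)x^2 - 1/3


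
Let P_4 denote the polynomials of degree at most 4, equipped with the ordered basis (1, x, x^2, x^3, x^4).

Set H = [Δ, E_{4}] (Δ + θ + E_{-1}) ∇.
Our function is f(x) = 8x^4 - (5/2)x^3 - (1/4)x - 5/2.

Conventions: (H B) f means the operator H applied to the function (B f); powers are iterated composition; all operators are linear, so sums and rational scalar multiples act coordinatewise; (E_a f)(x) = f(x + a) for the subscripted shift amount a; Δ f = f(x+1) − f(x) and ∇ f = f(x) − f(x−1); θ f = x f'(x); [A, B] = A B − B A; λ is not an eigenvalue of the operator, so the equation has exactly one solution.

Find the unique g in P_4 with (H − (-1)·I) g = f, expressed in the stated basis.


the result is g(x) = 8x^4 - (5/2)x^3 - (1/4)x - 5/2

write g with unknown coordinates in the stated basis and equate coefficients in (H − (-1)·I) g = f
solving from the highest basis element down gives g = 8x^4 - (5/2)x^3 - (1/4)x - 5/2
check: H g = 0
so H g − (-1)·g = 8x^4 - (5/2)x^3 - (1/4)x - 5/2 = f ✓


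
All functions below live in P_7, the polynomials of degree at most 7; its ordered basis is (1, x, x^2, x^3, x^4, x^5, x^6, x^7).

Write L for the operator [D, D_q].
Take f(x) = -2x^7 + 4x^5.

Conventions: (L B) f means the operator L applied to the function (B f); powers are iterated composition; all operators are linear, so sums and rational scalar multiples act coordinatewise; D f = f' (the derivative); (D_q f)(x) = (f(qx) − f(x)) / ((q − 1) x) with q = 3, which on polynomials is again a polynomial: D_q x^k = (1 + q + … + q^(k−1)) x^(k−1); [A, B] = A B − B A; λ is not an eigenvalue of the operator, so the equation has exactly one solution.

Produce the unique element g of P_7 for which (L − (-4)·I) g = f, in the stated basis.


the image equals g(x) = -(1/2)x^7 + (2009/4)x^5 - (142639/4)x^3 + (998473/8)x

write g with unknown coordinates in the stated basis and equate coefficients in (L − (-4)·I) g = f
solving from the highest basis element down gives g = -(1/2)x^7 + (2009/4)x^5 - (142639/4)x^3 + (998473/8)x
check: L g = -2005x^5 + 142639x^3 - (998473/2)x
so L g − (-4)·g = -2x^7 + 4x^5 = f ✓


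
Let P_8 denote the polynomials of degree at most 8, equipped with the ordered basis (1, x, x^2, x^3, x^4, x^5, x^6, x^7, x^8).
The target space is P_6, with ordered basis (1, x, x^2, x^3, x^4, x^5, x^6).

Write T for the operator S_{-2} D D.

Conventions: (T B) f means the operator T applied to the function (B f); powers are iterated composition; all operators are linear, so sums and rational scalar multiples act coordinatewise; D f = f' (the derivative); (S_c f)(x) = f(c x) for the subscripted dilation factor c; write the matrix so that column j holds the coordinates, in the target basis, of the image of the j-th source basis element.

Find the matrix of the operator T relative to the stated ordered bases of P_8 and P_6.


image of 1: 0
image of x: 0
image of x^2: 2
image of x^3: -12x
image of x^4: 48x^2
image of x^5: -160x^3
image of x^6: 480x^4
image of x^7: -1344x^5
image of x^8: 3584x^6
each image's coordinates form column j of the matrix

the matrix is [[0, 0, 2, 0, 0, 0, 0, 0, 0]; [0, 0, 0, -12, 0, 0, 0, 0, 0]; [0, 0, 0, 0, 48, 0, 0, 0, 0]; [0, 0, 0, 0, 0, -160, 0, 0, 0]; [0, 0, 0, 0, 0, 0, 480, 0, 0]; [0, 0, 0, 0, 0, 0, 0, -1344, 0]; [0, 0, 0, 0, 0, 0, 0, 0, 3584]] (rows listed top to bottom)


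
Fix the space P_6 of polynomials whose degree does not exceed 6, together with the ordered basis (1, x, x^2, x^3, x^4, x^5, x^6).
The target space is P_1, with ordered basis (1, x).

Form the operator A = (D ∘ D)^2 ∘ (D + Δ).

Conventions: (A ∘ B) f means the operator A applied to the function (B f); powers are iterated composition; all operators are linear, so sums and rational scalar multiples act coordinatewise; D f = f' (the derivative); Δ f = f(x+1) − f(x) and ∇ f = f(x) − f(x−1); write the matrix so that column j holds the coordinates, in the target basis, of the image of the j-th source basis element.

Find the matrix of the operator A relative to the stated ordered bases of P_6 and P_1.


image of 1: 0
image of x: 0
image of x^2: 0
image of x^3: 0
image of x^4: 0
image of x^5: 240
image of x^6: 1440x + 360
each image's coordinates form column j of the matrix

the matrix is [[0, 0, 0, 0, 0, 240, 360]; [0, 0, 0, 0, 0, 0, 1440]] (rows listed top to bottom)


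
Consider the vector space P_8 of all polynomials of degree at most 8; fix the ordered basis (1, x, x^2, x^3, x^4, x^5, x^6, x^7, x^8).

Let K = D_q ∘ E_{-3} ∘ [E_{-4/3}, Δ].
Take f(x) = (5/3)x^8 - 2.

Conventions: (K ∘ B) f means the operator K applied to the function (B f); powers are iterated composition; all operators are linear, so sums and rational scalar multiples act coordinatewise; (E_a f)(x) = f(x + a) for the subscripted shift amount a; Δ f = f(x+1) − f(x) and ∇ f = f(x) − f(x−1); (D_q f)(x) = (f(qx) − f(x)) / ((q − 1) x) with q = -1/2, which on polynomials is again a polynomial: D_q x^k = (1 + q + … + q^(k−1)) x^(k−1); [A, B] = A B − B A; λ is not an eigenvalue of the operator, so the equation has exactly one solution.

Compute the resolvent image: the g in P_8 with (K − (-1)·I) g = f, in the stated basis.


the image equals g(x) = (5/3)x^8 - 2

write g with unknown coordinates in the stated basis and equate coefficients in (K − (-1)·I) g = f
solving from the highest basis element down gives g = (5/3)x^8 - 2
check: K g = 0
so K g − (-1)·g = (5/3)x^8 - 2 = f ✓


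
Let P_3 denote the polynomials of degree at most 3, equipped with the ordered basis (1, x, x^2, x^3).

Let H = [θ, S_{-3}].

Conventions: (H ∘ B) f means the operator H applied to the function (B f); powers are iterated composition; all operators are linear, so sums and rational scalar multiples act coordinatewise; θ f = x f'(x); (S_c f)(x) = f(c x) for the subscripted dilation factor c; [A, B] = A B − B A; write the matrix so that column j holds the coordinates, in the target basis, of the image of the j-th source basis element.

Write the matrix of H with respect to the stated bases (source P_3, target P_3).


the matrix is [[0, 0, 0, 0]; [0, 0, 0, 0]; [0, 0, 0, 0]; [0, 0, 0, 0]] (rows listed top to bottom)

image of 1: 0
image of x: 0
image of x^2: 0
image of x^3: 0
each image's coordinates form column j of the matrix


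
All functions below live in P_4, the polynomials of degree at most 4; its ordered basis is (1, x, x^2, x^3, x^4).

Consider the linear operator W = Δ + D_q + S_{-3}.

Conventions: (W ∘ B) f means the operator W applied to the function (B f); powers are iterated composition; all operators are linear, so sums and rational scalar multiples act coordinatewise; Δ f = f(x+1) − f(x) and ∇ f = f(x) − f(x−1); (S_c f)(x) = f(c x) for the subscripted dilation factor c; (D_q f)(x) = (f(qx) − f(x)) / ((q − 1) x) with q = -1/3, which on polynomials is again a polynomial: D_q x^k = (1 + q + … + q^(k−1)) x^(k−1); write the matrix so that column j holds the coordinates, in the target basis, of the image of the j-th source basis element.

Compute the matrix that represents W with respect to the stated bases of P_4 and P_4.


image of 1: 1
image of x: -3x + 2
image of x^2: 9x^2 + (8/3)x + 1
image of x^3: -27x^3 + (34/9)x^2 + 3x + 1
image of x^4: 81x^4 + (128/27)x^3 + 6x^2 + 4x + 1
each image's coordinates form column j of the matrix

the matrix is [[1, 2, 1, 1, 1]; [0, -3, 8/3, 3, 4]; [0, 0, 9, 34/9, 6]; [0, 0, 0, -27, 128/27]; [0, 0, 0, 0, 81]] (rows listed top to bottom)


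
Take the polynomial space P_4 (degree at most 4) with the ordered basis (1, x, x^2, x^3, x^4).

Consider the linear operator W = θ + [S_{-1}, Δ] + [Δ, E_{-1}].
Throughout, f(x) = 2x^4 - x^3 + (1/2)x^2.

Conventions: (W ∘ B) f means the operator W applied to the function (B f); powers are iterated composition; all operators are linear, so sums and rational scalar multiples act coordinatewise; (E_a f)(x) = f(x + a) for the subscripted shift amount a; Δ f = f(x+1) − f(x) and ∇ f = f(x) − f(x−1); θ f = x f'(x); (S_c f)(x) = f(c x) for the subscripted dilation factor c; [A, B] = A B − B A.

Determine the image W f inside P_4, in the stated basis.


the image equals g(x) = 8x^4 - 19x^3 - 5x^2 - 18x - 2

θ f = 8x^4 - 3x^3 + x^2
Δ f = 8x^3 + 9x^2 + 6x + 3/2
S_{-1} Δ f = -8x^3 + 9x^2 - 6x + 3/2
S_{-1} f = 2x^4 + x^3 + (1/2)x^2
Δ S_{-1} f = 8x^3 + 15x^2 + 12x + 7/2
[S_{-1}, Δ] f = -16x^3 - 6x^2 - 18x - 2
E_{-1} f = 2x^4 - 9x^3 + (31/2)x^2 - 12x + 7/2
Δ E_{-1} f = 8x^3 - 15x^2 + 12x - 7/2
Δ f = 8x^3 + 9x^2 + 6x + 3/2
E_{-1} Δ f = 8x^3 - 15x^2 + 12x - 7/2
[Δ, E_{-1}] f = 0
(θ + [S_{-1}, Δ] + [Δ, E_{-1}]) f = 8x^4 - 19x^3 - 5x^2 - 18x - 2


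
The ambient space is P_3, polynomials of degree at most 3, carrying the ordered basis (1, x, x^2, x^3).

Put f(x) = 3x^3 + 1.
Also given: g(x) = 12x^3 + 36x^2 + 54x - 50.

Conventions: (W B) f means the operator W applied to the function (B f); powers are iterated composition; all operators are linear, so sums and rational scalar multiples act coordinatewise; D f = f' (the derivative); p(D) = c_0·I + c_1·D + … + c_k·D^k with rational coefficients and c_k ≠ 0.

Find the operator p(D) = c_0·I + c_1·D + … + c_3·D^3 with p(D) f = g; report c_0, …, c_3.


D^0 f = 3x^3 + 1
D^1 f = 9x^2
D^2 f = 18x
D^3 f = 18
matching coefficients of g against c_0 f + c_1 Df + … from the top degree down determines the c_i
solution: c_0 = 4, c_1 = 4, c_2 = 3, c_3 = -3

c_0 = 4, c_1 = 4, c_2 = 3, c_3 = -3


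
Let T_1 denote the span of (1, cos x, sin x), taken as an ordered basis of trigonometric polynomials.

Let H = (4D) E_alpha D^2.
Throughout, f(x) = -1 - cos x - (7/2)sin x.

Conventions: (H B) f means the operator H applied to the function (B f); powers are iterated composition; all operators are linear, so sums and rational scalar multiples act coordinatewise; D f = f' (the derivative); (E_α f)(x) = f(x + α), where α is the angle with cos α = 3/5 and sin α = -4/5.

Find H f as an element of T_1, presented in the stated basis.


g(x) = (58/5)cos x + (44/5)sin x

D f = -(7/2)cos x + sin x
D D f = cos x + (7/2)sin x
E_alpha D^2 f = -(11/5)cos x + (29/10)sin x
D E_alpha D^2 f = (29/10)cos x + (11/5)sin x
(4D) E_alpha D^2 f = (58/5)cos x + (44/5)sin x


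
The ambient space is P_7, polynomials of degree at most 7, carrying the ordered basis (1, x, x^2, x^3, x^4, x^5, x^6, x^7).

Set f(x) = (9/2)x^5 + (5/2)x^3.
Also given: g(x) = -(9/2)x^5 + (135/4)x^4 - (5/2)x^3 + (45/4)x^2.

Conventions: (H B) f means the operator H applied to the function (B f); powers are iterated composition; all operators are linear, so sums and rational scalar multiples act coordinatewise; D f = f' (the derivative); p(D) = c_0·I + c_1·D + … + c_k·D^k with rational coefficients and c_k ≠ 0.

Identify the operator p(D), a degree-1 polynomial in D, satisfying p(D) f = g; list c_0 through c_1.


D^0 f = (9/2)x^5 + (5/2)x^3
D^1 f = (45/2)x^4 + (15/2)x^2
matching coefficients of g against c_0 f + c_1 Df + … from the top degree down determines the c_i
solution: c_0 = -1, c_1 = 3/2

c_0 = -1, c_1 = 3/2


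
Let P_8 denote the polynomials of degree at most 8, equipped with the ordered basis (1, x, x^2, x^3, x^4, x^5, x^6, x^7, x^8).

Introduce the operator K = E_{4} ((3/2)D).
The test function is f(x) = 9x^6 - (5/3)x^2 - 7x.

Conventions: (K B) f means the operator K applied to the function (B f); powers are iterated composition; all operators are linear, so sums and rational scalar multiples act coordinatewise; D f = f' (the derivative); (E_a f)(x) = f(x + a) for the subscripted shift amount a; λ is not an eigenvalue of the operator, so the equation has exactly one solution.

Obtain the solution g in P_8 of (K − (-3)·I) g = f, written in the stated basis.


write g with unknown coordinates in the stated basis and equate coefficients in (K − (-3)·I) g = f
solving from the highest basis element down gives g = 3x^6 - 9x^5 - (315/2)x^4 - 765x^3 + (23885/18)x^2 + (309793/18)x + 761431/36
check: K g = 27x^5 + (945/2)x^4 + 2295x^3 - (7965/2)x^2 - (309835/6)x - 761431/12
so K g − (-3)·g = 9x^6 - (5/3)x^2 - 7x = f ✓

the image equals g(x) = 3x^6 - 9x^5 - (315/2)x^4 - 765x^3 + (23885/18)x^2 + (309793/18)x + 761431/36


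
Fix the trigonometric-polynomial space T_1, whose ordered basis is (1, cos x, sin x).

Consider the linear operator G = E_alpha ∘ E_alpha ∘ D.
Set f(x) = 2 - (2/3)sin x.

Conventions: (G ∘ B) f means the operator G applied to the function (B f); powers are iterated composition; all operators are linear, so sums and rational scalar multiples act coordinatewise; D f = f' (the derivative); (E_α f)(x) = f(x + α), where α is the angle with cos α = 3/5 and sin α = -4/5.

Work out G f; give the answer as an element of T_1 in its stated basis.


D f = -(2/3)cos x
E_alpha D f = -(2/5)cos x - (8/15)sin x
E_alpha (E_alpha ∘ D) f = (14/75)cos x - (16/25)sin x

g(x) = (14/75)cos x - (16/25)sin x


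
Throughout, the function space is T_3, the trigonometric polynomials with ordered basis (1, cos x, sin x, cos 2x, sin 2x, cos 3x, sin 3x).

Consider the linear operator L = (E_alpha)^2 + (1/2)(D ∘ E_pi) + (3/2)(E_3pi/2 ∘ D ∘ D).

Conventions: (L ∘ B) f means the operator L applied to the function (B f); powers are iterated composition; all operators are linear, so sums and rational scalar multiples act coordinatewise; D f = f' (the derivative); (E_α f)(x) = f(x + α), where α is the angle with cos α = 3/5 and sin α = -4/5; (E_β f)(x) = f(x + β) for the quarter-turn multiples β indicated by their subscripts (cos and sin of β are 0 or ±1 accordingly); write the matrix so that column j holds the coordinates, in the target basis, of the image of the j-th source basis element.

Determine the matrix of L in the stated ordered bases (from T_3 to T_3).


the matrix is [[1, 0, 0, 0, 0, 0, 0]; [0, -7/25, 1/25, 0, 0, 0, 0]; [0, -1/25, -7/25, 0, 0, 0, 0]; [0, 0, 0, 3223/625, 961/625, 0, 0]; [0, 0, 0, -961/625, 3223/625, 0, 0]; [0, 0, 0, 0, 0, 11753/15625, -224079/15625]; [0, 0, 0, 0, 0, 224079/15625, 11753/15625]] (rows listed top to bottom)

image of 1: 1
image of cos x: -(7/25)cos x - (1/25)sin x
image of sin x: (1/25)cos x - (7/25)sin x
image of cos 2x: (3223/625)cos 2x - (961/625)sin 2x
image of sin 2x: (961/625)cos 2x + (3223/625)sin 2x
image of cos 3x: (11753/15625)cos 3x + (224079/15625)sin 3x
image of sin 3x: -(224079/15625)cos 3x + (11753/15625)sin 3x
each image's coordinates form column j of the matrix


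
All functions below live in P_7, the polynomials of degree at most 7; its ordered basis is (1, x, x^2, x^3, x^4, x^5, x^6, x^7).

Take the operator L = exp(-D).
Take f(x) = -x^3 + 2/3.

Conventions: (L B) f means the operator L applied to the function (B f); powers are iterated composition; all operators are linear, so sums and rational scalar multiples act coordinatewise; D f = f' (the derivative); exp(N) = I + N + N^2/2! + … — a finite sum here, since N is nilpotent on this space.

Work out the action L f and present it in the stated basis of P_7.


the result is g(x) = -x^3 + 3x^2 - 3x + 5/3

order-1 term: 3x^2
order-2 term: -3x
order-3 term: 1
the series for exp(-D) f terminates at order 3
exp(-D) f = -x^3 + 3x^2 - 3x + 5/3


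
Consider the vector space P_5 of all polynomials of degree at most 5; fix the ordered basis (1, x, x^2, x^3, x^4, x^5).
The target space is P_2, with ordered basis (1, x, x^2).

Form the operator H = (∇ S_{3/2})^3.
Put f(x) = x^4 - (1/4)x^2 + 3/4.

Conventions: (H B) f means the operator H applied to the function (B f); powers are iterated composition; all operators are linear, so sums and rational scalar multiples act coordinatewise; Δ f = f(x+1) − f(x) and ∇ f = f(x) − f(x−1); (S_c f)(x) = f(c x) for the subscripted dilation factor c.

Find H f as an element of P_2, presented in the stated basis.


S_{3/2} f = (81/16)x^4 - (9/16)x^2 + 3/4
∇ S_{3/2} f = (81/4)x^3 - (243/8)x^2 + (153/8)x - 9/2
S_{3/2} (∇ S_{3/2}) f = (2187/32)x^3 - (2187/32)x^2 + (459/16)x - 9/2
∇ S_{3/2} (∇ S_{3/2}) f = (6561/32)x^2 - (10935/32)x + 1323/8
S_{3/2} (∇ S_{3/2}) (∇ S_{3/2}) f = (59049/128)x^2 - (32805/64)x + 1323/8
∇ S_{3/2} (∇ S_{3/2}) (∇ S_{3/2}) f = (59049/64)x - 124659/128

the result is g(x) = (59049/64)x - 124659/128


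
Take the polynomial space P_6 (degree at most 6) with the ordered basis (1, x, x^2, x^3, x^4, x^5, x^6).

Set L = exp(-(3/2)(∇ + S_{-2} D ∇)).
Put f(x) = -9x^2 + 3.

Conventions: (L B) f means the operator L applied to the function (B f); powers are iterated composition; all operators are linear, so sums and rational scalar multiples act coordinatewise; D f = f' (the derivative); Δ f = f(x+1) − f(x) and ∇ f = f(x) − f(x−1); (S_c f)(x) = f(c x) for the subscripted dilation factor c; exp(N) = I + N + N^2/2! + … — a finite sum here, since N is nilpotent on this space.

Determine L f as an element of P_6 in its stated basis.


order-1 term: 27x + 27/2
order-2 term: -81/4
the series for exp(-(3/2)(∇ + S_{-2} D ∇)) f terminates at order 2
exp(-(3/2)(∇ + S_{-2} D ∇)) f = -9x^2 + 27x - 15/4

the image equals g(x) = -9x^2 + 27x - 15/4


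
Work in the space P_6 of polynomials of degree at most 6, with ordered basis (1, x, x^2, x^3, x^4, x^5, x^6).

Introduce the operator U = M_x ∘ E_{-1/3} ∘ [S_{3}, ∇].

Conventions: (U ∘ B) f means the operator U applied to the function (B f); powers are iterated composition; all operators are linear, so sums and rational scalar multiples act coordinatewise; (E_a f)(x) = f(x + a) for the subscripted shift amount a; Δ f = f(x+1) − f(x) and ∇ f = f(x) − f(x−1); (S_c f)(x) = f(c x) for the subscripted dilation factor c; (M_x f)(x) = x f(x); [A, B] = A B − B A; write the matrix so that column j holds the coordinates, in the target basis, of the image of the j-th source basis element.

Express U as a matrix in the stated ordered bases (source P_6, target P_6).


the matrix is [[0, 0, 0, 0, 0, 0, 0]; [0, -2, 12, -56, 240, -992, 4032]; [0, 0, -12, 108, -672, 3600, -17856]; [0, 0, 0, -54, 648, -5040, 32400]; [0, 0, 0, 0, -216, 3240, -30240]; [0, 0, 0, 0, 0, -810, 14580]; [0, 0, 0, 0, 0, 0, -2916]] (rows listed top to bottom)

image of 1: 0
image of x: -2x
image of x^2: -12x^2 + 12x
image of x^3: -54x^3 + 108x^2 - 56x
image of x^4: -216x^4 + 648x^3 - 672x^2 + 240x
image of x^5: -810x^5 + 3240x^4 - 5040x^3 + 3600x^2 - 992x
image of x^6: -2916x^6 + 14580x^5 - 30240x^4 + 32400x^3 - 17856x^2 + 4032x
each image's coordinates form column j of the matrix


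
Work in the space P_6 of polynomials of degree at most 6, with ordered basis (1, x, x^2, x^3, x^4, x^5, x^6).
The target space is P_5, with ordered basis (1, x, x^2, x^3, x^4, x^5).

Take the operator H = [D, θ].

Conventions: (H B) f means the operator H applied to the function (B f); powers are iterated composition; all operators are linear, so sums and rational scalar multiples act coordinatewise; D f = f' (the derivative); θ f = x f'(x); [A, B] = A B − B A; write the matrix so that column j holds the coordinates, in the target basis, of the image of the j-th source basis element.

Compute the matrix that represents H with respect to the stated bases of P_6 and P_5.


image of 1: 0
image of x: 1
image of x^2: 2x
image of x^3: 3x^2
image of x^4: 4x^3
image of x^5: 5x^4
image of x^6: 6x^5
each image's coordinates form column j of the matrix

the matrix is [[0, 1, 0, 0, 0, 0, 0]; [0, 0, 2, 0, 0, 0, 0]; [0, 0, 0, 3, 0, 0, 0]; [0, 0, 0, 0, 4, 0, 0]; [0, 0, 0, 0, 0, 5, 0]; [0, 0, 0, 0, 0, 0, 6]] (rows listed top to bottom)


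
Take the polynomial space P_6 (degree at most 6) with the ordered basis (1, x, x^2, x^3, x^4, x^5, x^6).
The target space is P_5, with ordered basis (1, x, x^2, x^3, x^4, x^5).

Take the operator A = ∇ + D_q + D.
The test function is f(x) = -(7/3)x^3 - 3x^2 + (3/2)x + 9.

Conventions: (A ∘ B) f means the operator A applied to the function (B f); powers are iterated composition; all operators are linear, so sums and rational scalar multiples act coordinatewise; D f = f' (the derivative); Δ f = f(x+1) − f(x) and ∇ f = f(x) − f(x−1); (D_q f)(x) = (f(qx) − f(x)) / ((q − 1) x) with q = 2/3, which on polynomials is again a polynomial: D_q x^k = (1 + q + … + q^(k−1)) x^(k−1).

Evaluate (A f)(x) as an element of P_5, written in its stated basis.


the result is g(x) = -(511/27)x^2 - 10x + 31/6

∇ f = -7x^2 + x + 13/6
D_q f = -(133/27)x^2 - 5x + 3/2
D f = -7x^2 - 6x + 3/2
(∇ + D_q + D) f = -(511/27)x^2 - 10x + 31/6


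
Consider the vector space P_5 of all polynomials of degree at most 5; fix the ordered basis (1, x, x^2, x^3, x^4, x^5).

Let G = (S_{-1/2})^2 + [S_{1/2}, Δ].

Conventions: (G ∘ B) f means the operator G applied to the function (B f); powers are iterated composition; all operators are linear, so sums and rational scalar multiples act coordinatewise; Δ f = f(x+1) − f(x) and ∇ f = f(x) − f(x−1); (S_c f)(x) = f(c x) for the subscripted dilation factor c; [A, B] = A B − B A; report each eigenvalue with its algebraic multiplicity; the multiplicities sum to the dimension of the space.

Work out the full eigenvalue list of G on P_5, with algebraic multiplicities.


λ = 1/1024 (multiplicity 1), λ = 1/256 (multiplicity 1), λ = 1/64 (multiplicity 1), λ = 1/16 (multiplicity 1), λ = 1/4 (multiplicity 1), λ = 1 (multiplicity 1)

image of 1: 1
image of x: (1/4)x + 1/2
image of x^2: (1/16)x^2 + (1/2)x + 3/4
image of x^3: (1/64)x^3 + (3/8)x^2 + (9/8)x + 7/8
image of x^4: (1/256)x^4 + (1/4)x^3 + (9/8)x^2 + (7/4)x + 15/16
image of x^5: (1/1024)x^5 + (5/32)x^4 + (15/16)x^3 + (35/16)x^2 + (75/32)x + 31/32
the matrix is upper triangular; its diagonal is (1, 1/4, 1/16, 1/64, 1/256, 1/1024)
for a triangular matrix the eigenvalues are the diagonal entries, with algebraic multiplicity their repetition count


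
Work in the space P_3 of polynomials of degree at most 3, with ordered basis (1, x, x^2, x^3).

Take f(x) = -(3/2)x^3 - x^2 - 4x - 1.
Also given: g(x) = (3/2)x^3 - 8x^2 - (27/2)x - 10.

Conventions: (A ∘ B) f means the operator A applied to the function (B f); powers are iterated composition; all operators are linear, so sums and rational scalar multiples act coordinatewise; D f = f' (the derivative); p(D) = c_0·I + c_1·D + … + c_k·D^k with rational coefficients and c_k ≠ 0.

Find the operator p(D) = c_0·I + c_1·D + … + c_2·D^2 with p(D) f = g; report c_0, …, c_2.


D^0 f = -(3/2)x^3 - x^2 - 4x - 1
D^1 f = -(9/2)x^2 - 2x - 4
D^2 f = -9x - 2
matching coefficients of g against c_0 f + c_1 Df + … from the top degree down determines the c_i
solution: c_0 = -1, c_1 = 2, c_2 = 3/2

p(D) = -I + 2·D + (3/2)·D^2, i.e. c_0 = -1, c_1 = 2, c_2 = 3/2


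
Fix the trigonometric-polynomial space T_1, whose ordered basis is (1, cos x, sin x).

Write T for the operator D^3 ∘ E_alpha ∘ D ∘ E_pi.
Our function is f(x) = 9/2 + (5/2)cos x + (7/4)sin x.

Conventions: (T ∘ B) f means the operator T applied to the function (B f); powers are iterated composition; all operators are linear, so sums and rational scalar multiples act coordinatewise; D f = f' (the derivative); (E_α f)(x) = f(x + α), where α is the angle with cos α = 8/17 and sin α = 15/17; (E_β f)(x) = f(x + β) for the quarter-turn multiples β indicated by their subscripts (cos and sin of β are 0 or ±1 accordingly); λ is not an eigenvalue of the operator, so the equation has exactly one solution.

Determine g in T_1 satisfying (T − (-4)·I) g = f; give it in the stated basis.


the image equals g(x) = 9/8 + (47/60)cos x + (3/10)sin x

write g with unknown coordinates in the stated basis and equate coefficients in (T − (-4)·I) g = f
solving from the highest basis element down gives g = 9/8 + (47/60)cos x + (3/10)sin x
check: T g = -(19/30)cos x + (11/20)sin x
so T g − (-4)·g = 9/2 + (5/2)cos x + (7/4)sin x = f ✓


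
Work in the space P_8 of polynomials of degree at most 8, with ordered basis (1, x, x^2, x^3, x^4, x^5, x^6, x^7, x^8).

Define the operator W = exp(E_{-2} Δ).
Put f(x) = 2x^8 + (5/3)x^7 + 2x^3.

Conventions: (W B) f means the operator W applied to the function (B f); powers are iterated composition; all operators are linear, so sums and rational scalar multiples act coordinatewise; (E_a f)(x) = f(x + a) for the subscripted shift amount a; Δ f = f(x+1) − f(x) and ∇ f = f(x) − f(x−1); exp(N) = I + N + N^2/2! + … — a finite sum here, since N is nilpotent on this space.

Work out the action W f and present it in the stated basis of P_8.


order-1 term: 16x^7 - (469/3)x^6 + 679x^5 - (5075/3)x^4 + 2597x^3 - 2437x^2 + 1279x - 853/3
order-2 term: 56x^6 - 973x^5 + 7175x^4 - (86135/3)x^3 + 65681x^2 - (244009/3)x + 42537
order-3 term: 112x^5 - (7385/3)x^4 + 21910x^3 - 98665x^2 + 224686x - 620677/3
order-4 term: 140x^4 - (9905/3)x^3 + 29470x^2 - (353885/3)x + 178612
order-5 term: 112x^3 - 2485x^2 + 18515x - 138950/3
order-6 term: 56x^2 - (2989/3)x + 4459
order-7 term: 16x - 499/3
order-8 term: 2
the series for exp(E_{-2} Δ) f terminates at order 8
exp(E_{-2} Δ) f = 2x^8 + (53/3)x^7 - (301/3)x^6 - 182x^5 + (9485/3)x^4 - (22177/3)x^3 - 8380x^2 + (132605/3)x - 84149/3

the result is g(x) = 2x^8 + (53/3)x^7 - (301/3)x^6 - 182x^5 + (9485/3)x^4 - (22177/3)x^3 - 8380x^2 + (132605/3)x - 84149/3


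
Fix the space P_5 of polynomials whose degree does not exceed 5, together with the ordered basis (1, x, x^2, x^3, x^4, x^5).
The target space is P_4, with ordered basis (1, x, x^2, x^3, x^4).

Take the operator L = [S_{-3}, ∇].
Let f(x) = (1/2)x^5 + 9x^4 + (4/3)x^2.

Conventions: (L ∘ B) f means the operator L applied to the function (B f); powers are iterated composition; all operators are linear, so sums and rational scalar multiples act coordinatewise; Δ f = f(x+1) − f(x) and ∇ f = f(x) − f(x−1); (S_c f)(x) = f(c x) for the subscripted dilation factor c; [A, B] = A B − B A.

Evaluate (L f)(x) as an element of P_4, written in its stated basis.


∇ f = (5/2)x^4 + 31x^3 - 49x^2 + (217/6)x - 59/6
S_{-3} ∇ f = (405/2)x^4 - 837x^3 - 441x^2 - (217/2)x - 59/6
S_{-3} f = -(243/2)x^5 + 729x^4 + 12x^2
∇ S_{-3} f = -(1215/2)x^4 + 4131x^3 - 5589x^2 + (7095/2)x - 1725/2
[S_{-3}, ∇] f = 810x^4 - 4968x^3 + 5148x^2 - 3656x + 2558/3

the image equals g(x) = 810x^4 - 4968x^3 + 5148x^2 - 3656x + 2558/3


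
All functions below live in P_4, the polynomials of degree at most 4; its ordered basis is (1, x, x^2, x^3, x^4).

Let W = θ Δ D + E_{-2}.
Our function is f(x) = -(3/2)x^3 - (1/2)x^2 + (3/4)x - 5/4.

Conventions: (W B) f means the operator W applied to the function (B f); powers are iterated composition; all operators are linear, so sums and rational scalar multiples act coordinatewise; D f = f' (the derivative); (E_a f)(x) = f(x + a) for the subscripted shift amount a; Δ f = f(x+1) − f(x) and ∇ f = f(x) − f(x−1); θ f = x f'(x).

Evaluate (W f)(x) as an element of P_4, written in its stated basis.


D f = -(9/2)x^2 - x + 3/4
Δ D f = -9x - 11/2
θ Δ D f = -9x
E_{-2} f = -(3/2)x^3 + (17/2)x^2 - (61/4)x + 29/4
(θ Δ D + E_{-2}) f = -(3/2)x^3 + (17/2)x^2 - (97/4)x + 29/4

g(x) = -(3/2)x^3 + (17/2)x^2 - (97/4)x + 29/4


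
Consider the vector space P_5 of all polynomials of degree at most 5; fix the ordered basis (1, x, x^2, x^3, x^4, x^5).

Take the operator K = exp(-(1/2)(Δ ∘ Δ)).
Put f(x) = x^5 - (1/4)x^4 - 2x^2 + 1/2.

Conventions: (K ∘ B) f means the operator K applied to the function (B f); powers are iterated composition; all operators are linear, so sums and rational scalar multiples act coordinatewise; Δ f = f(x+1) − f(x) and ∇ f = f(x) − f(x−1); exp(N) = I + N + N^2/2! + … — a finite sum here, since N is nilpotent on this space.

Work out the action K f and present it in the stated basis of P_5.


the image equals g(x) = x^5 - (1/4)x^4 - 10x^3 - (61/2)x^2 - 17x + 37/2

order-1 term: -10x^3 - (57/2)x^2 - 32x - 45/4
order-2 term: 15x + 117/4
the series for exp(-(1/2)(Δ ∘ Δ)) f terminates at order 2
exp(-(1/2)(Δ ∘ Δ)) f = x^5 - (1/4)x^4 - 10x^3 - (61/2)x^2 - 17x + 37/2


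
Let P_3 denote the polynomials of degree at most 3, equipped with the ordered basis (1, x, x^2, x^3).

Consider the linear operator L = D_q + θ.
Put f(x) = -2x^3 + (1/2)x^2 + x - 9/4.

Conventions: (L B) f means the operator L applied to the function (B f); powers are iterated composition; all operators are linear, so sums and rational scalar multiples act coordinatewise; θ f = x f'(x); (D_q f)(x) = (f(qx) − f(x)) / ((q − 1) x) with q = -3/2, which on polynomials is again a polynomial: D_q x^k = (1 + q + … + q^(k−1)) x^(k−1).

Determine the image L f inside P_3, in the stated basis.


g(x) = -6x^3 - (5/2)x^2 + (3/4)x + 1

D_q f = -(7/2)x^2 - (1/4)x + 1
θ f = -6x^3 + x^2 + x
(D_q + θ) f = -6x^3 - (5/2)x^2 + (3/4)x + 1


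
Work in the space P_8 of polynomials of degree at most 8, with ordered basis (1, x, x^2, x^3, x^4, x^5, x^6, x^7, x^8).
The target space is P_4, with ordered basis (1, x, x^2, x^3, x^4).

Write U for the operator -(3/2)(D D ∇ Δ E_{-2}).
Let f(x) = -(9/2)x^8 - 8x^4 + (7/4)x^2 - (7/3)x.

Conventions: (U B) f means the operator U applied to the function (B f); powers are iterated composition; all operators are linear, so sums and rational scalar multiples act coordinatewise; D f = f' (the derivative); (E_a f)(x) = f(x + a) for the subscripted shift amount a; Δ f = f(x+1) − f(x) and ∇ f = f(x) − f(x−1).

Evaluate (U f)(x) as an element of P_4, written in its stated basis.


E_{-2} f = -(9/2)x^8 + 72x^7 - 504x^6 + 2016x^5 - 5048x^4 + 8128x^3 - (33017/4)x^2 + (14564/3)x - 3805/3
Δ E_{-2} f = -36x^7 + 378x^6 - 1764x^5 + 4725x^4 - 7844x^3 + 8082x^2 - (9585/2)x + 15119/12
∇ (Δ E_{-2}) f = -252x^6 + 3024x^5 - 15750x^4 + 45360x^3 - 75948x^2 + 69936x - 55243/2
D ∇ (Δ E_{-2}) f = -1512x^5 + 15120x^4 - 63000x^3 + 136080x^2 - 151896x + 69936
D D ∇ (Δ E_{-2}) f = -7560x^4 + 60480x^3 - 189000x^2 + 272160x - 151896
(-(3/2)(D D ∇ Δ E_{-2})) f = 11340x^4 - 90720x^3 + 283500x^2 - 408240x + 227844

the image equals g(x) = 11340x^4 - 90720x^3 + 283500x^2 - 408240x + 227844


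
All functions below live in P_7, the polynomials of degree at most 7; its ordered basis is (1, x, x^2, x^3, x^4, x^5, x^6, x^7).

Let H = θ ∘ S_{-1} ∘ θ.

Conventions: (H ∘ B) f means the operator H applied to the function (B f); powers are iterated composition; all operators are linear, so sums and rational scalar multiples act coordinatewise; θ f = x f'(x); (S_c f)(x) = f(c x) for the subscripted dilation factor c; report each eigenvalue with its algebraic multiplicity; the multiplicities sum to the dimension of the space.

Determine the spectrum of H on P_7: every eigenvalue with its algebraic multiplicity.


λ = -49 (multiplicity 1), λ = -25 (multiplicity 1), λ = -9 (multiplicity 1), λ = -1 (multiplicity 1), λ = 0 (multiplicity 1), λ = 4 (multiplicity 1), λ = 16 (multiplicity 1), λ = 36 (multiplicity 1)

image of 1: 0
image of x: -x
image of x^2: 4x^2
image of x^3: -9x^3
image of x^4: 16x^4
image of x^5: -25x^5
image of x^6: 36x^6
image of x^7: -49x^7
the matrix is upper triangular; its diagonal is (0, -1, 4, -9, 16, -25, 36, -49)
for a triangular matrix the eigenvalues are the diagonal entries, with algebraic multiplicity their repetition count
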